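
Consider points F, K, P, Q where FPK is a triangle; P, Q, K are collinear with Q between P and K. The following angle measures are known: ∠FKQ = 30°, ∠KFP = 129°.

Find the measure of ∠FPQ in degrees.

1. ∠FKP = 30°  [Q on ray KP]
2. ∠FPK = 21°  [△FPK]
3. ∠FPQ = 21°  [Q on ray PK]

∠FPQ = 21°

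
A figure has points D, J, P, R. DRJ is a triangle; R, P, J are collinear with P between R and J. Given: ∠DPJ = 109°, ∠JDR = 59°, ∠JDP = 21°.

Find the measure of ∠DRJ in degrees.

1. ∠DJP = 50°  [△DPJ]
2. ∠DJR = 50°  [P on ray JR]
3. ∠DRJ = 71°  [△DRJ]

∠DRJ = 71°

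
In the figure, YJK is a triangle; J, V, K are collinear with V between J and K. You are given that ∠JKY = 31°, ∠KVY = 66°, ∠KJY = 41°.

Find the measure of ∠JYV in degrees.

1. ∠JVY = 114°  [linear pair at V on JK]
2. ∠VJY = 41°  [V on ray JK]
3. ∠JYV = 25°  [△YJV]

∠JYV = 25°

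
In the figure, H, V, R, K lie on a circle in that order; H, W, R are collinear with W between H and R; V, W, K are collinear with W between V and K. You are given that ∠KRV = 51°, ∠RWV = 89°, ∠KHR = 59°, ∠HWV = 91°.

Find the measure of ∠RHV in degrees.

1. ∠KHV = 129°  [cyclic HVRK, opposite ∠H+∠R]
2. ∠HWK = 89°  [vertical angles at W]
3. ∠HKV = 32°  [△HWK]
4. ∠HVK = 19°  [△HVK]
5. ∠RHV = 70°  [△HWV]

∠RHV = 70°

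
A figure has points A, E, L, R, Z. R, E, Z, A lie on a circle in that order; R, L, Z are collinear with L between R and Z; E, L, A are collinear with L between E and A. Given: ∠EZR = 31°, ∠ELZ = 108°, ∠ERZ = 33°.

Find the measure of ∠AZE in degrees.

1. ∠AEZ = 41°  [△ELZ]
2. ∠EAZ = 33°  [same arc EZ]
3. ∠AZE = 106°  [△EZA]

∠AZE = 106°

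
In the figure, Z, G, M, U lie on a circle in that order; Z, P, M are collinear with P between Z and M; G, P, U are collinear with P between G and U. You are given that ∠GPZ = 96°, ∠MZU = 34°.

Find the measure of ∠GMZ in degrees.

1. ∠GPM = 84°  [linear pair at P on ZM]
2. ∠MGU = 34°  [same arc MU]
3. ∠GMZ = 62°  [△GPM]

∠GMZ = 62°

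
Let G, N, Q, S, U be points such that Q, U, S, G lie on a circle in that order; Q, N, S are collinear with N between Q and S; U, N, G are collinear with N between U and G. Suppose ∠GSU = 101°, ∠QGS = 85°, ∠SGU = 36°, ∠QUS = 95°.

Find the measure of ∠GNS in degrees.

∠GNS = 92°

1. ∠GUS = 43°  [△USG]
2. ∠GQS = 43°  [same arc SG]
3. ∠GSQ = 52°  [△QSG]
4. ∠GNS = 92°  [△SNG]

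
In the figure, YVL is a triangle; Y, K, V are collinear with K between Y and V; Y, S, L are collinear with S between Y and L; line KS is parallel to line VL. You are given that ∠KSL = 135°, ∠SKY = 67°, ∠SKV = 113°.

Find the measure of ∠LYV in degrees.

∠LYV = 68°

1. ∠KSY = 45°  [linear pair at S on YL]
2. ∠KYS = 68°  [△YKS]
3. ∠LYV = 68°  [K on YV, S on YL]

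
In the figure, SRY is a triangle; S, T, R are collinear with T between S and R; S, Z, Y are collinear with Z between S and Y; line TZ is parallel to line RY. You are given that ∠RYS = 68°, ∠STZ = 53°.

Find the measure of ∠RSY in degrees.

∠RSY = 59°

1. ∠SZT = 68°  [TZ∥RY, corresponding at Z]
2. ∠TSZ = 59°  [△STZ]
3. ∠RSY = 59°  [T on SR, Z on SY]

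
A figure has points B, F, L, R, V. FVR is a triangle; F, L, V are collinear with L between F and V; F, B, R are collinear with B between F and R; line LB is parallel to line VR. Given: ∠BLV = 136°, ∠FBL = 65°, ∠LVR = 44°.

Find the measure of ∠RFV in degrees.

∠RFV = 71°

1. ∠BLF = 44°  [linear pair at L on FV]
2. ∠BFL = 71°  [△FLB]
3. ∠RFV = 71°  [L on FV, B on FR]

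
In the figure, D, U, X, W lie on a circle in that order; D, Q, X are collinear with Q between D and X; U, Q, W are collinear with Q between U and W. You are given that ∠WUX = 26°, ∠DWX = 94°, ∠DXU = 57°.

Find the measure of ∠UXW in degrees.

1. ∠WDX = 26°  [same arc XW]
2. ∠DXW = 60°  [△DXW]
3. ∠DWU = 57°  [same arc DU]
4. ∠DUW = 60°  [same arc DW]
5. ∠UDW = 63°  [△DUW]
6. ∠UXW = 117°  [cyclic DUXW, opposite ∠D+∠X]

∠UXW = 117°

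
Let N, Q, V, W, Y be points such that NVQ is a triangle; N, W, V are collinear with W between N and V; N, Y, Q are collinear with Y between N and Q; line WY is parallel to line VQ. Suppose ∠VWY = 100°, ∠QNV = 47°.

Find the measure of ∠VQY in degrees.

∠VQY = 53°

1. ∠NWY = 80°  [linear pair at W on NV]
2. ∠WNY = 47°  [W on NV, Y on NQ]
3. ∠NYW = 53°  [△NWY]
4. ∠QYW = 127°  [linear pair at Y on NQ]
5. ∠VQY = 53°  [WY∥VQ, co-interior at Q–Y]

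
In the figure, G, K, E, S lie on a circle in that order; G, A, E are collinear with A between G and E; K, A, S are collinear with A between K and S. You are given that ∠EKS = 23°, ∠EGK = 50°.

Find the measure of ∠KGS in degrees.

∠KGS = 73°

1. ∠ESK = 50°  [same arc KE]
2. ∠KES = 107°  [△KES]
3. ∠KGS = 73°  [cyclic GKES, opposite ∠G+∠E]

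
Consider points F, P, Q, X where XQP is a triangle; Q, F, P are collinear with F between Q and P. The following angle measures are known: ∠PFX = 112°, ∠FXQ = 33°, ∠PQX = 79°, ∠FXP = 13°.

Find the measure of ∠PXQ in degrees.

∠PXQ = 46°

1. ∠FPX = 55°  [△XFP]
2. ∠QPX = 55°  [F on ray PQ]
3. ∠PXQ = 46°  [△XQP]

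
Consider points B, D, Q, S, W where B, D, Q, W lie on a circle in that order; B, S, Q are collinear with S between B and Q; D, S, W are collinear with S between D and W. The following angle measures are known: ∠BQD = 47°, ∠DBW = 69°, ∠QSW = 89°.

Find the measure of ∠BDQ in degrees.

1. ∠BWD = 47°  [same arc BD]
2. ∠BDW = 64°  [△BDW]
3. ∠BSD = 89°  [vertical angles at S]
4. ∠DBQ = 27°  [△BSD]
5. ∠BDQ = 106°  [△BDQ]

∠BDQ = 106°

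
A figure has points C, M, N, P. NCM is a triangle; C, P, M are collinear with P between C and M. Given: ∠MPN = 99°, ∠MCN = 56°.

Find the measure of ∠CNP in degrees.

1. ∠CPN = 81°  [linear pair at P on CM]
2. ∠NCP = 56°  [P on ray CM]
3. ∠CNP = 43°  [△NCP]

∠CNP = 43°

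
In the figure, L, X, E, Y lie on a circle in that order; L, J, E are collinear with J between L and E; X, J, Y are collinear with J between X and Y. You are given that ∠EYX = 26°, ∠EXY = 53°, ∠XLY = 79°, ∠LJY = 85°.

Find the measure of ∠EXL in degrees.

1. ∠ELX = 26°  [same arc XE]
2. ∠EJX = 85°  [vertical angles at J]
3. ∠LEX = 42°  [△XJE]
4. ∠EXL = 112°  [△LXE]

∠EXL = 112°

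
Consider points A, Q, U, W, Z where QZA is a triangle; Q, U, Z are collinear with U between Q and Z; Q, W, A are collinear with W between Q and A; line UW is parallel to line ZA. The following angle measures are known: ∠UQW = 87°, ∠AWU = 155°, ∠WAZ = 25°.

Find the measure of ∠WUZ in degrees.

∠WUZ = 112°

1. ∠QWU = 25°  [linear pair at W on QA]
2. ∠QUW = 68°  [△QUW]
3. ∠WUZ = 112°  [linear pair at U on QZ]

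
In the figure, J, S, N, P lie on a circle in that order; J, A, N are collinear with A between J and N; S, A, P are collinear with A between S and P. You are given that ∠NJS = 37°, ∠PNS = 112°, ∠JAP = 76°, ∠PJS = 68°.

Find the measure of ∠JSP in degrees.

1. ∠NPS = 37°  [same arc SN]
2. ∠NAP = 104°  [linear pair at A on JN]
3. ∠JNP = 39°  [△NAP]
4. ∠JSP = 39°  [same arc JP]

∠JSP = 39°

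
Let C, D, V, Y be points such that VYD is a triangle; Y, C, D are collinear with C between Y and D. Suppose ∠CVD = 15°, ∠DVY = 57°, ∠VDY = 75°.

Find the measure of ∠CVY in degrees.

∠CVY = 42°

1. ∠DYV = 48°  [△VYD]
2. ∠CDV = 75°  [C on ray DY]
3. ∠CYV = 48°  [C on ray YD]
4. ∠DCV = 90°  [△VCD]
5. ∠VCY = 90°  [linear pair at C on YD]
6. ∠CVY = 42°  [△VYC]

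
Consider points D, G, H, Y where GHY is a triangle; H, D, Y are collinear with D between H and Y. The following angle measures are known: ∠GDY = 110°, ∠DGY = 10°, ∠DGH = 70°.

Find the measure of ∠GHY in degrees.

∠GHY = 40°

1. ∠GDH = 70°  [linear pair at D on HY]
2. ∠DHG = 40°  [△GHD]
3. ∠GHY = 40°  [D on ray HY]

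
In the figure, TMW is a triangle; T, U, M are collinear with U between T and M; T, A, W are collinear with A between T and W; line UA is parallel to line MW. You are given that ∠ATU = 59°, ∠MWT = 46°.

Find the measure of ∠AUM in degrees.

∠AUM = 105°

1. ∠MTW = 59°  [U on TM, A on TW]
2. ∠TMW = 75°  [△TMW]
3. ∠AUT = 75°  [UA∥MW, corresponding at U]
4. ∠AUM = 105°  [linear pair at U on TM]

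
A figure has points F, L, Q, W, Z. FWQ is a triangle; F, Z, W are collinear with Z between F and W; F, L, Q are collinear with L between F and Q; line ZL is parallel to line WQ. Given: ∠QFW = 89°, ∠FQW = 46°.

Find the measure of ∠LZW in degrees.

∠LZW = 135°

1. ∠FWQ = 45°  [△FWQ]
2. ∠FZL = 45°  [ZL∥WQ, corresponding at Z]
3. ∠LZW = 135°  [linear pair at Z on FW]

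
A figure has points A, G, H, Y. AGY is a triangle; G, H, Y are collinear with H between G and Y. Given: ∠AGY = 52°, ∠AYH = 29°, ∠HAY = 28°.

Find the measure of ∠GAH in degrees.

1. ∠AGH = 52°  [H on ray GY]
2. ∠AHY = 123°  [△AHY]
3. ∠AHG = 57°  [linear pair at H on GY]
4. ∠GAH = 71°  [△AGH]

∠GAH = 71°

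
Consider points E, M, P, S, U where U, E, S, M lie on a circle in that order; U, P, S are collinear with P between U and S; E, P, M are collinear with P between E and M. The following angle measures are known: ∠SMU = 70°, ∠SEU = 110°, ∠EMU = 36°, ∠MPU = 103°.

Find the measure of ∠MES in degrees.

1. ∠ESU = 36°  [same arc UE]
2. ∠EPS = 103°  [vertical angles at P]
3. ∠MES = 41°  [△EPS]

∠MES = 41°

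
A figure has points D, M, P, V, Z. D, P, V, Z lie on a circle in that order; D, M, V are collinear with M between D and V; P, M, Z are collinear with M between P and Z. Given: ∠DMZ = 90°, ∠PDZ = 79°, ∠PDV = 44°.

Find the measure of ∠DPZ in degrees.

1. ∠PMV = 90°  [vertical angles at M]
2. ∠DMP = 90°  [linear pair at M on DV]
3. ∠DPZ = 46°  [△DMP]

∠DPZ = 46°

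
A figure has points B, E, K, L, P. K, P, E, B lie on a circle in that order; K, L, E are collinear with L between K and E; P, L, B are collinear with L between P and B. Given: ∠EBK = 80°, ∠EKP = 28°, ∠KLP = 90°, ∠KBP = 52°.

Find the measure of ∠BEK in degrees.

∠BEK = 62°

1. ∠EBP = 28°  [same arc PE]
2. ∠BLE = 90°  [vertical angles at L]
3. ∠BEK = 62°  [△ELB]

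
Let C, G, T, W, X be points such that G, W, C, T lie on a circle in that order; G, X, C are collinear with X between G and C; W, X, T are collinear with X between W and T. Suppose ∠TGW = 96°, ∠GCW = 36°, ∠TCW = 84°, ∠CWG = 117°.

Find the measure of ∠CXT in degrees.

∠CXT = 105°

1. ∠GTW = 36°  [same arc GW]
2. ∠CGW = 27°  [△GWC]
3. ∠GWT = 48°  [△GWT]
4. ∠CTW = 27°  [same arc WC]
5. ∠GCT = 48°  [same arc GT]
6. ∠CXT = 105°  [△CXT]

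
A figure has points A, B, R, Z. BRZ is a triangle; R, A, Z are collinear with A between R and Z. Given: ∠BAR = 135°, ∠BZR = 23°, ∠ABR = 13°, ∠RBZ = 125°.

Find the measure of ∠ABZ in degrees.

1. ∠BAZ = 45°  [linear pair at A on RZ]
2. ∠AZB = 23°  [A on ray ZR]
3. ∠ABZ = 112°  [△BAZ]

∠ABZ = 112°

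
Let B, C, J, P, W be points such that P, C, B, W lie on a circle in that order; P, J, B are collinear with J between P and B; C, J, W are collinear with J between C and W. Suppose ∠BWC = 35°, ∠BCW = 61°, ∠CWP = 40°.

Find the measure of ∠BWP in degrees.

∠BWP = 75°

1. ∠BPC = 35°  [same arc CB]
2. ∠CBP = 40°  [same arc PC]
3. ∠BCP = 105°  [△PCB]
4. ∠BWP = 75°  [cyclic PCBW, opposite ∠C+∠W]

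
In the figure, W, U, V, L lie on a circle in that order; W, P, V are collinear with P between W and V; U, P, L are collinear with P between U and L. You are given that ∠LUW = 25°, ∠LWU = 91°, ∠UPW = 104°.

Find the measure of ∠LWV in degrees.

∠LWV = 40°

1. ∠LVW = 25°  [same arc WL]
2. ∠LVU = 89°  [cyclic WUVL, opposite ∠W+∠V]
3. ∠LPV = 104°  [vertical angles at P]
4. ∠ULV = 51°  [△VPL]
5. ∠LUV = 40°  [△UVL]
6. ∠LWV = 40°  [same arc VL]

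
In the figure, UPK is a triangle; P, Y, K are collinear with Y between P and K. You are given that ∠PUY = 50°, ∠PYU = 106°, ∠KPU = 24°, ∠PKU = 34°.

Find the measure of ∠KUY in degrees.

∠KUY = 72°

1. ∠KYU = 74°  [linear pair at Y on PK]
2. ∠UKY = 34°  [Y on ray KP]
3. ∠KUY = 72°  [△UYK]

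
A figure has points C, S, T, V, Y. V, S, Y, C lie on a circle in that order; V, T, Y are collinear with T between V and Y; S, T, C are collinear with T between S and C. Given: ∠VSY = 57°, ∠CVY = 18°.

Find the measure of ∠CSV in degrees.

1. ∠VCY = 123°  [cyclic VSYC, opposite ∠S+∠C]
2. ∠CYV = 39°  [△VYC]
3. ∠CSV = 39°  [same arc VC]

∠CSV = 39°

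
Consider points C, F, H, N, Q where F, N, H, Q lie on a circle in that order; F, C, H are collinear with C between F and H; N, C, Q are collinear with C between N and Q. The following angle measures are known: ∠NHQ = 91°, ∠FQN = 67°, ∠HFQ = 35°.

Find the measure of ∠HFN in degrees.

∠HFN = 54°

1. ∠HNQ = 35°  [same arc HQ]
2. ∠HQN = 54°  [△NHQ]
3. ∠HFN = 54°  [same arc NH]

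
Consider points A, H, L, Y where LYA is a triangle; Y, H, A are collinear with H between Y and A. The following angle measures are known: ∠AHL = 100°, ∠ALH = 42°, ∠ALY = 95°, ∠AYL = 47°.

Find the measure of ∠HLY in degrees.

∠HLY = 53°

1. ∠LHY = 80°  [linear pair at H on YA]
2. ∠HYL = 47°  [H on ray YA]
3. ∠HLY = 53°  [△LYH]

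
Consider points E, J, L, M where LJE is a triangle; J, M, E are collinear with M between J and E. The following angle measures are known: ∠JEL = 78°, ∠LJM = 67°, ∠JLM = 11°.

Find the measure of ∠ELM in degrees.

∠ELM = 24°

1. ∠LEM = 78°  [M on ray EJ]
2. ∠JML = 102°  [△LJM]
3. ∠EML = 78°  [linear pair at M on JE]
4. ∠ELM = 24°  [△LME]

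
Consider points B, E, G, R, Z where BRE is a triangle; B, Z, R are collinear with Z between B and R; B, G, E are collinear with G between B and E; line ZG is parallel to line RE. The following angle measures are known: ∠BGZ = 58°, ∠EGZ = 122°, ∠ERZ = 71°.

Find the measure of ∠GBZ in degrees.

1. ∠BER = 58°  [ZG∥RE, corresponding at G]
2. ∠BRE = 71°  [Z on ray RB]
3. ∠EBR = 51°  [△BRE]
4. ∠GBZ = 51°  [Z on BR, G on BE]

∠GBZ = 51°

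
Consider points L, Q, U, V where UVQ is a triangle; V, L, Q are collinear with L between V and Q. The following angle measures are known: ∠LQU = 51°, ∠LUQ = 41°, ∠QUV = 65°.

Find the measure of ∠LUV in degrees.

∠LUV = 24°

1. ∠QLU = 88°  [△ULQ]
2. ∠UQV = 51°  [L on ray QV]
3. ∠QVU = 64°  [△UVQ]
4. ∠ULV = 92°  [linear pair at L on VQ]
5. ∠LVU = 64°  [L on ray VQ]
6. ∠LUV = 24°  [△UVL]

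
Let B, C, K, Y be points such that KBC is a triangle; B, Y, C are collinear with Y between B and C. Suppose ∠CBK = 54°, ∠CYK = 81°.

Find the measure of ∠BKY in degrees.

∠BKY = 27°

1. ∠KBY = 54°  [Y on ray BC]
2. ∠BYK = 99°  [linear pair at Y on BC]
3. ∠BKY = 27°  [△KBY]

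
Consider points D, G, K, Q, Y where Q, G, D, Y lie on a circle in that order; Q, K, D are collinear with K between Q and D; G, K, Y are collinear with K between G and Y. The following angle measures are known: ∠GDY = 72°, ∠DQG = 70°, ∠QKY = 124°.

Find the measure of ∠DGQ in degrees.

1. ∠DYG = 70°  [same arc GD]
2. ∠DKG = 124°  [vertical angles at K]
3. ∠DGY = 38°  [△GDY]
4. ∠GDQ = 18°  [△GKD]
5. ∠DGQ = 92°  [△QGD]

∠DGQ = 92°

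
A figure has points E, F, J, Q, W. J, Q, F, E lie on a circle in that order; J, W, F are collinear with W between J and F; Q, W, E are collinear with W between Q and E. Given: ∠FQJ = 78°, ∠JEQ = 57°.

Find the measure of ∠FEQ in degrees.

1. ∠JFQ = 57°  [same arc JQ]
2. ∠FJQ = 45°  [△JQF]
3. ∠FEQ = 45°  [same arc QF]

∠FEQ = 45°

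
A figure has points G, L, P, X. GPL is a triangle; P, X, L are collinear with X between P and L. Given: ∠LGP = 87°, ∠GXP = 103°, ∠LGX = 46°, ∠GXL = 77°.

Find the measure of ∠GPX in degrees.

∠GPX = 36°

1. ∠GLX = 57°  [△GXL]
2. ∠GLP = 57°  [X on ray LP]
3. ∠GPL = 36°  [△GPL]
4. ∠GPX = 36°  [X on ray PL]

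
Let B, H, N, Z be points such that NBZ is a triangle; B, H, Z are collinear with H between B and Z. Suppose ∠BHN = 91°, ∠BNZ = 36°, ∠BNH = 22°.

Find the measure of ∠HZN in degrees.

∠HZN = 77°

1. ∠HBN = 67°  [△NBH]
2. ∠NBZ = 67°  [H on ray BZ]
3. ∠BZN = 77°  [△NBZ]
4. ∠HZN = 77°  [H on ray ZB]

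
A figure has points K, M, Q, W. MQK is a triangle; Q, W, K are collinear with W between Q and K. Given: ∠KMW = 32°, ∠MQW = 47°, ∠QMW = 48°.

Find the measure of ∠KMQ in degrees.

1. ∠MWQ = 85°  [△MQW]
2. ∠KQM = 47°  [W on ray QK]
3. ∠KWM = 95°  [linear pair at W on QK]
4. ∠MKW = 53°  [△MWK]
5. ∠MKQ = 53°  [W on ray KQ]
6. ∠KMQ = 80°  [△MQK]

∠KMQ = 80°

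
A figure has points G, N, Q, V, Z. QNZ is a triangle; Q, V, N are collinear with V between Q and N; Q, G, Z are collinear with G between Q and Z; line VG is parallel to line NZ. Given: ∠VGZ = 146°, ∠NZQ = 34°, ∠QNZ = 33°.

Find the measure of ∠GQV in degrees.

1. ∠QGV = 34°  [linear pair at G on QZ]
2. ∠GVQ = 33°  [VG∥NZ, corresponding at V]
3. ∠GQV = 113°  [△QVG]

∠GQV = 113°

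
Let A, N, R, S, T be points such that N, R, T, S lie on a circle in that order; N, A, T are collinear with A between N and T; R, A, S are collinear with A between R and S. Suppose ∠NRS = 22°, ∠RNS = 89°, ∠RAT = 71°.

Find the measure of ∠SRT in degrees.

∠SRT = 40°

1. ∠NSR = 69°  [△NRS]
2. ∠NTR = 69°  [same arc NR]
3. ∠SRT = 40°  [△RAT]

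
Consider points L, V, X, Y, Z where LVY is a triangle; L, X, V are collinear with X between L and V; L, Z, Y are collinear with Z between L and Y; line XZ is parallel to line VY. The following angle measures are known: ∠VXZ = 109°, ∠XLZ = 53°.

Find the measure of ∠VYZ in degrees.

1. ∠LXZ = 71°  [linear pair at X on LV]
2. ∠LZX = 56°  [△LXZ]
3. ∠XZY = 124°  [linear pair at Z on LY]
4. ∠VYZ = 56°  [XZ∥VY, co-interior at Y–Z]

∠VYZ = 56°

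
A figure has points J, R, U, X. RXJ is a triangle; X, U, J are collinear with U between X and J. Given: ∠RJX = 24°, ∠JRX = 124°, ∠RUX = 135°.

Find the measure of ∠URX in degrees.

∠URX = 13°

1. ∠JXR = 32°  [△RXJ]
2. ∠RXU = 32°  [U on ray XJ]
3. ∠URX = 13°  [△RXU]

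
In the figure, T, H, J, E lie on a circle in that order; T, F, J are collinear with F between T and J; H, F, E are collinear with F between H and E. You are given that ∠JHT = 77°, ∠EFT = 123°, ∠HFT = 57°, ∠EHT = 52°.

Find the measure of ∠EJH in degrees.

∠EJH = 84°

1. ∠JET = 103°  [cyclic THJE, opposite ∠H+∠E]
2. ∠EFJ = 57°  [linear pair at F on TJ]
3. ∠EJT = 52°  [same arc TE]
4. ∠ETJ = 25°  [△TJE]
5. ∠HEJ = 71°  [△JFE]
6. ∠EHJ = 25°  [same arc JE]
7. ∠EJH = 84°  [△HJE]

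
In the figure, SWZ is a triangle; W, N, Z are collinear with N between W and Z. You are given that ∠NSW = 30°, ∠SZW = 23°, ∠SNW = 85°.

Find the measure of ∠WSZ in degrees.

1. ∠NWS = 65°  [△SWN]
2. ∠SWZ = 65°  [N on ray WZ]
3. ∠WSZ = 92°  [△SWZ]

∠WSZ = 92°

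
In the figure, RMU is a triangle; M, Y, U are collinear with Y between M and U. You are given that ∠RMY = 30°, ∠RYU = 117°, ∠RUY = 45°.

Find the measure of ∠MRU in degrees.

1. ∠RMU = 30°  [Y on ray MU]
2. ∠MUR = 45°  [Y on ray UM]
3. ∠MRU = 105°  [△RMU]

∠MRU = 105°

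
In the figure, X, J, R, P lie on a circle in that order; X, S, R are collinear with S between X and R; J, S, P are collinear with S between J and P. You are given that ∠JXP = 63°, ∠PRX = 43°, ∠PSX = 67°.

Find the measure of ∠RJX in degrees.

1. ∠PJX = 43°  [same arc XP]
2. ∠JSR = 67°  [vertical angles at S]
3. ∠JPX = 74°  [△XJP]
4. ∠JSX = 113°  [linear pair at S on XR]
5. ∠JRX = 74°  [same arc XJ]
6. ∠JXR = 24°  [△XSJ]
7. ∠RJX = 82°  [△XJR]

∠RJX = 82°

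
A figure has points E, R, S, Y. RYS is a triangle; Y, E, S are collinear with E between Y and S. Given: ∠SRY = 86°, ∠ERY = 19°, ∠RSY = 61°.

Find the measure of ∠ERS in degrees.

∠ERS = 67°

1. ∠RYS = 33°  [△RYS]
2. ∠ESR = 61°  [E on ray SY]
3. ∠EYR = 33°  [E on ray YS]
4. ∠REY = 128°  [△RYE]
5. ∠RES = 52°  [linear pair at E on YS]
6. ∠ERS = 67°  [△RES]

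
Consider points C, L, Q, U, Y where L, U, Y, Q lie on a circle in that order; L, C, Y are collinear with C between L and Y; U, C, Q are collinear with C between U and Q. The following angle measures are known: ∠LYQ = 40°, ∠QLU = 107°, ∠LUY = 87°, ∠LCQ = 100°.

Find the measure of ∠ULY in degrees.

∠ULY = 60°

1. ∠LUQ = 40°  [same arc LQ]
2. ∠LQU = 33°  [△LUQ]
3. ∠LYU = 33°  [same arc LU]
4. ∠ULY = 60°  [△LUY]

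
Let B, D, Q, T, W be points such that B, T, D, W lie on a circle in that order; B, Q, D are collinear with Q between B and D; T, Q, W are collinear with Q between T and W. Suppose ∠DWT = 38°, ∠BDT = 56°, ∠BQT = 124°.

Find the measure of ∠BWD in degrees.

1. ∠DBT = 38°  [same arc TD]
2. ∠BTD = 86°  [△BTD]
3. ∠BWD = 94°  [cyclic BTDW, opposite ∠T+∠W]

∠BWD = 94°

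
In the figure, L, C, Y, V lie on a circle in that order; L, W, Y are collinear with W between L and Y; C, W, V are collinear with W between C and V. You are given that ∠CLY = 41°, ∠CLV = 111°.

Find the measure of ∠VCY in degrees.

1. ∠CVY = 41°  [same arc CY]
2. ∠CYV = 69°  [cyclic LCYV, opposite ∠L+∠Y]
3. ∠VCY = 70°  [△CYV]

∠VCY = 70°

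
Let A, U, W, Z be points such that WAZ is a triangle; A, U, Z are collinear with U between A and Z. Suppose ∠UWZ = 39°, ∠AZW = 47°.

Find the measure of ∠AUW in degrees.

∠AUW = 86°

1. ∠UZW = 47°  [U on ray ZA]
2. ∠WUZ = 94°  [△WUZ]
3. ∠AUW = 86°  [linear pair at U on AZ]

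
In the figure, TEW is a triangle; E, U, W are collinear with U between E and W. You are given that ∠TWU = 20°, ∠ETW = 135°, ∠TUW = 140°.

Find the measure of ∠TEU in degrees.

∠TEU = 25°

1. ∠EWT = 20°  [U on ray WE]
2. ∠TEW = 25°  [△TEW]
3. ∠TEU = 25°  [U on ray EW]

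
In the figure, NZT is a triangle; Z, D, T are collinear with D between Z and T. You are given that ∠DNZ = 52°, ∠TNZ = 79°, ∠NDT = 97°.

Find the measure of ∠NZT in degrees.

1. ∠NDZ = 83°  [linear pair at D on ZT]
2. ∠DZN = 45°  [△NZD]
3. ∠NZT = 45°  [D on ray ZT]

∠NZT = 45°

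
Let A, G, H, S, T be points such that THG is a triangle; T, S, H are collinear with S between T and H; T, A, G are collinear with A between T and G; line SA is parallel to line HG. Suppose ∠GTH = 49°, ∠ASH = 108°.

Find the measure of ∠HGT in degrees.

∠HGT = 59°

1. ∠ATS = 49°  [S on TH, A on TG]
2. ∠AST = 72°  [linear pair at S on TH]
3. ∠SAT = 59°  [△TSA]
4. ∠HGT = 59°  [SA∥HG, corresponding at A]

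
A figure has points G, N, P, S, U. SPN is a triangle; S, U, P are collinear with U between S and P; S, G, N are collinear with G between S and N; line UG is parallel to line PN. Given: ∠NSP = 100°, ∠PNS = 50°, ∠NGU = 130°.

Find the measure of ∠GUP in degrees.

∠GUP = 150°

1. ∠NPS = 30°  [△SPN]
2. ∠GUS = 30°  [UG∥PN, corresponding at U]
3. ∠GUP = 150°  [linear pair at U on SP]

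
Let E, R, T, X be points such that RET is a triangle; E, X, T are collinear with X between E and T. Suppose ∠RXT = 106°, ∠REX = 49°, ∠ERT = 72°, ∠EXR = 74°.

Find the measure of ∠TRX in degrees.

1. ∠RET = 49°  [X on ray ET]
2. ∠ETR = 59°  [△RET]
3. ∠RTX = 59°  [X on ray TE]
4. ∠TRX = 15°  [△RXT]

∠TRX = 15°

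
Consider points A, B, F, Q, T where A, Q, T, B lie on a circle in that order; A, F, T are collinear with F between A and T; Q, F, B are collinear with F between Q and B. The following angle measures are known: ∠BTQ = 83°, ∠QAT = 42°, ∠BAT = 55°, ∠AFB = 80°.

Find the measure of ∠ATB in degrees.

1. ∠QBT = 42°  [same arc QT]
2. ∠BFT = 100°  [linear pair at F on AT]
3. ∠ATB = 38°  [△TFB]

∠ATB = 38°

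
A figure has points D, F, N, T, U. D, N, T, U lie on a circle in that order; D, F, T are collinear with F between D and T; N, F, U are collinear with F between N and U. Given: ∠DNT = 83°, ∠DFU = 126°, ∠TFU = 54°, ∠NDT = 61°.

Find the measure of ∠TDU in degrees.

1. ∠DTN = 36°  [△DNT]
2. ∠DUN = 36°  [same arc DN]
3. ∠TDU = 18°  [△DFU]

∠TDU = 18°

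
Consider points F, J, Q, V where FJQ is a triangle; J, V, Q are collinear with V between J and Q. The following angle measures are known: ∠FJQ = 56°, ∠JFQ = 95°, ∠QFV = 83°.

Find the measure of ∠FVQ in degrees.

∠FVQ = 68°

1. ∠FQJ = 29°  [△FJQ]
2. ∠FQV = 29°  [V on ray QJ]
3. ∠FVQ = 68°  [△FVQ]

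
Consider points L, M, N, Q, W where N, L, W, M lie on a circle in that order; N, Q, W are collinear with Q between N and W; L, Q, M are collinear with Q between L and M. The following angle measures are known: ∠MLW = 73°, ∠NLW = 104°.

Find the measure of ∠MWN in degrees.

∠MWN = 31°

1. ∠MNW = 73°  [same arc WM]
2. ∠NMW = 76°  [cyclic NLWM, opposite ∠L+∠M]
3. ∠MWN = 31°  [△NWM]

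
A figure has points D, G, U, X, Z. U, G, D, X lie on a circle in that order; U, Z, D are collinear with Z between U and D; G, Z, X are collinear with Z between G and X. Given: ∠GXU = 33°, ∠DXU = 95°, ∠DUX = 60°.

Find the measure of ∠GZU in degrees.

∠GZU = 93°

1. ∠GDU = 33°  [same arc UG]
2. ∠DGU = 85°  [cyclic UGDX, opposite ∠G+∠X]
3. ∠UDX = 25°  [△UDX]
4. ∠DUG = 62°  [△UGD]
5. ∠UGX = 25°  [same arc UX]
6. ∠GZU = 93°  [△UZG]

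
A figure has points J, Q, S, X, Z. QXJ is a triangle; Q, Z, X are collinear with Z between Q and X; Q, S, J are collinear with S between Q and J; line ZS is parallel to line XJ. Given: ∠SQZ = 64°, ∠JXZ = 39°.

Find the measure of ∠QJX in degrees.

1. ∠JQX = 64°  [Z on QX, S on QJ]
2. ∠JXQ = 39°  [Z on ray XQ]
3. ∠QJX = 77°  [△QXJ]

∠QJX = 77°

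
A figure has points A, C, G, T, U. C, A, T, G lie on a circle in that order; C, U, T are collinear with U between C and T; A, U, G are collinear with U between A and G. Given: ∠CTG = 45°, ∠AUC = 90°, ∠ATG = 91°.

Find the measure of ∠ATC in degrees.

∠ATC = 46°

1. ∠CAG = 45°  [same arc CG]
2. ∠ACG = 89°  [cyclic CATG, opposite ∠C+∠T]
3. ∠AGC = 46°  [△CAG]
4. ∠ATC = 46°  [same arc CA]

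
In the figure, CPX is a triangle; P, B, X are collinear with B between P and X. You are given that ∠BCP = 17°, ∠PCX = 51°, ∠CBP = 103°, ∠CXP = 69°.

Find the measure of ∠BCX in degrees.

1. ∠CBX = 77°  [linear pair at B on PX]
2. ∠BXC = 69°  [B on ray XP]
3. ∠BCX = 34°  [△CBX]

∠BCX = 34°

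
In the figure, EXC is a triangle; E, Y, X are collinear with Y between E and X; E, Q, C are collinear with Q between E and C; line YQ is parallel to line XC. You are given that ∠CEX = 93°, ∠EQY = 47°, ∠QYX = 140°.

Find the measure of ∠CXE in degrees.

1. ∠QEY = 93°  [Y on EX, Q on EC]
2. ∠EYQ = 40°  [△EYQ]
3. ∠CXE = 40°  [YQ∥XC, corresponding at Y]

∠CXE = 40°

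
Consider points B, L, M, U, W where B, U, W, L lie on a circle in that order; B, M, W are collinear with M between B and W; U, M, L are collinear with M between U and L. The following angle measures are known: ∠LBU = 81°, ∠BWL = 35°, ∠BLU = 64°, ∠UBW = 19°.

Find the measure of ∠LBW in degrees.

1. ∠LWU = 99°  [cyclic BUWL, opposite ∠B+∠W]
2. ∠ULW = 19°  [same arc UW]
3. ∠LUW = 62°  [△UWL]
4. ∠LBW = 62°  [same arc WL]

∠LBW = 62°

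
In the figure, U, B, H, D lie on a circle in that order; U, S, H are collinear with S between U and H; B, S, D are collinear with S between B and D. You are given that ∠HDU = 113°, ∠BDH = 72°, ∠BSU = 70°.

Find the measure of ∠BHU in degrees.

∠BHU = 41°

1. ∠HBU = 67°  [cyclic UBHD, opposite ∠B+∠D]
2. ∠BUH = 72°  [same arc BH]
3. ∠BHU = 41°  [△UBH]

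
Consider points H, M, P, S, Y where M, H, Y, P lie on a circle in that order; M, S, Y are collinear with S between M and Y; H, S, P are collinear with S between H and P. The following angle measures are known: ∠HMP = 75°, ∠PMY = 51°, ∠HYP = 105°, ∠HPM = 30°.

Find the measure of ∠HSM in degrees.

∠HSM = 81°

1. ∠PHY = 51°  [same arc YP]
2. ∠HYM = 30°  [same arc MH]
3. ∠HSY = 99°  [△HSY]
4. ∠HSM = 81°  [linear pair at S on MY]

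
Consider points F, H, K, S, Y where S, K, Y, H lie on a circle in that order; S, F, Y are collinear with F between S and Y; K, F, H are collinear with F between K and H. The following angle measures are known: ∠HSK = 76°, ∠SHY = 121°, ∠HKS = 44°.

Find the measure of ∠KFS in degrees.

∠KFS = 75°

1. ∠KHS = 60°  [△SKH]
2. ∠SKY = 59°  [cyclic SKYH, opposite ∠K+∠H]
3. ∠KYS = 60°  [same arc SK]
4. ∠KSY = 61°  [△SKY]
5. ∠KFS = 75°  [△SFK]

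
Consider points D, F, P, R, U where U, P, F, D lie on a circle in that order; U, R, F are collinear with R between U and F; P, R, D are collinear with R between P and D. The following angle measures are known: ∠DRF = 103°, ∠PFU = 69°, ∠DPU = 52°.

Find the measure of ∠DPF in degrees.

1. ∠PRU = 103°  [vertical angles at R]
2. ∠FRP = 77°  [linear pair at R on UF]
3. ∠DPF = 34°  [△PRF]

∠DPF = 34°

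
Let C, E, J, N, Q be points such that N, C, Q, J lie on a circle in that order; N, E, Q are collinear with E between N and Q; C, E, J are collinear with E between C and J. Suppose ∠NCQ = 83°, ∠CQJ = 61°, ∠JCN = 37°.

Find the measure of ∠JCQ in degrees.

∠JCQ = 46°

1. ∠NJQ = 97°  [cyclic NCQJ, opposite ∠C+∠J]
2. ∠JQN = 37°  [same arc NJ]
3. ∠JNQ = 46°  [△NQJ]
4. ∠JCQ = 46°  [same arc QJ]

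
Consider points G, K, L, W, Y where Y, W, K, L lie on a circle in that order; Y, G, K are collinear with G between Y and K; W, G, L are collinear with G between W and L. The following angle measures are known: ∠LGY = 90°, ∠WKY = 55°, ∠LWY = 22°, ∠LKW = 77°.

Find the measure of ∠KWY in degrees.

1. ∠WLY = 55°  [same arc YW]
2. ∠LKY = 22°  [same arc YL]
3. ∠KYL = 35°  [△YGL]
4. ∠KLY = 123°  [△YKL]
5. ∠KWY = 57°  [cyclic YWKL, opposite ∠W+∠L]

∠KWY = 57°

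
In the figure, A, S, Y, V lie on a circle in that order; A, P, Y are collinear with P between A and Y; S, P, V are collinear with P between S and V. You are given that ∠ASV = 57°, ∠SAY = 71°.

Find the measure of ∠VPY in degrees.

1. ∠AYV = 57°  [same arc AV]
2. ∠SVY = 71°  [same arc SY]
3. ∠VPY = 52°  [△YPV]

∠VPY = 52°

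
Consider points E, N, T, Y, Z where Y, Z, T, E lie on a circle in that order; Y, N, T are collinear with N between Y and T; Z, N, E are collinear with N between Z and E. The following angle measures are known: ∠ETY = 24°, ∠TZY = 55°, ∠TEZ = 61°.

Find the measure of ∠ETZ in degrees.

∠ETZ = 88°

1. ∠TEY = 125°  [cyclic YZTE, opposite ∠Z+∠E]
2. ∠EYT = 31°  [△YTE]
3. ∠EZT = 31°  [same arc TE]
4. ∠ETZ = 88°  [△ZTE]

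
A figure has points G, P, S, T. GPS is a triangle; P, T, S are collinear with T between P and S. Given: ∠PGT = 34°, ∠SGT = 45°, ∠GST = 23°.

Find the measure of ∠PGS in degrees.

1. ∠GTS = 112°  [△GTS]
2. ∠GSP = 23°  [T on ray SP]
3. ∠GTP = 68°  [linear pair at T on PS]
4. ∠GPT = 78°  [△GPT]
5. ∠GPS = 78°  [T on ray PS]
6. ∠PGS = 79°  [△GPS]

∠PGS = 79°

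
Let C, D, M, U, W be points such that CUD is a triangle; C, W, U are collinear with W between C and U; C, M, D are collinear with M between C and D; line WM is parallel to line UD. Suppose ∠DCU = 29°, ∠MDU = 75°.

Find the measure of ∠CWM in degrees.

∠CWM = 76°

1. ∠CDU = 75°  [M on ray DC]
2. ∠CUD = 76°  [△CUD]
3. ∠CWM = 76°  [WM∥UD, corresponding at W]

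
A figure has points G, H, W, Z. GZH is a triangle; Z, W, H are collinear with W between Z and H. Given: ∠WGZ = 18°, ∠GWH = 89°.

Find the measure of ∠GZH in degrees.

∠GZH = 71°

1. ∠GWZ = 91°  [linear pair at W on ZH]
2. ∠GZW = 71°  [△GZW]
3. ∠GZH = 71°  [W on ray ZH]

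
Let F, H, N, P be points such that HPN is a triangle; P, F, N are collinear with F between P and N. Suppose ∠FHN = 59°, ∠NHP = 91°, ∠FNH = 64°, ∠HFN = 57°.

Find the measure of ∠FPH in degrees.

∠FPH = 25°

1. ∠HNP = 64°  [F on ray NP]
2. ∠HPN = 25°  [△HPN]
3. ∠FPH = 25°  [F on ray PN]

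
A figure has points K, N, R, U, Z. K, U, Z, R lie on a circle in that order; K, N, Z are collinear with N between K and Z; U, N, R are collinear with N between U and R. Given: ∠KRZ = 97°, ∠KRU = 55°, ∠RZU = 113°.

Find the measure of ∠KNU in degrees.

∠KNU = 80°

1. ∠KUZ = 83°  [cyclic KUZR, opposite ∠U+∠R]
2. ∠KZU = 55°  [same arc KU]
3. ∠RKU = 67°  [cyclic KUZR, opposite ∠K+∠Z]
4. ∠UKZ = 42°  [△KUZ]
5. ∠KUR = 58°  [△KUR]
6. ∠KNU = 80°  [△KNU]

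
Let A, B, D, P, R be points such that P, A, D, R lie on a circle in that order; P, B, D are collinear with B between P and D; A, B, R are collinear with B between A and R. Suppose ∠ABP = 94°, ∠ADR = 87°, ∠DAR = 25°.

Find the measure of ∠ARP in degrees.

∠ARP = 69°

1. ∠DBR = 94°  [vertical angles at B]
2. ∠DPR = 25°  [same arc DR]
3. ∠PBR = 86°  [linear pair at B on PD]
4. ∠ARP = 69°  [△PBR]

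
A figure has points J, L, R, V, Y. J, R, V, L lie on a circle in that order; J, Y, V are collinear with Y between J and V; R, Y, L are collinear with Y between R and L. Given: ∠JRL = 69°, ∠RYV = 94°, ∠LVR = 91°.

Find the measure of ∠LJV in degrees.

∠LJV = 64°

1. ∠JYL = 94°  [vertical angles at Y]
2. ∠LJR = 89°  [cyclic JRVL, opposite ∠J+∠V]
3. ∠JLR = 22°  [△JRL]
4. ∠LJV = 64°  [△JYL]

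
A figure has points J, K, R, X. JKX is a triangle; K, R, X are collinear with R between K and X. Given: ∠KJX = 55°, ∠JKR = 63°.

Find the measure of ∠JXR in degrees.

∠JXR = 62°

1. ∠JKX = 63°  [R on ray KX]
2. ∠JXK = 62°  [△JKX]
3. ∠JXR = 62°  [R on ray XK]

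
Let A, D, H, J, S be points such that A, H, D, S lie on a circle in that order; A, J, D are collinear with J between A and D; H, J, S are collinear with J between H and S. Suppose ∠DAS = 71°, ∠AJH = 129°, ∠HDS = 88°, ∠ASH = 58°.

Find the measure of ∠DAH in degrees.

∠DAH = 21°

1. ∠DHS = 71°  [same arc DS]
2. ∠DSH = 21°  [△HDS]
3. ∠DAH = 21°  [same arc HD]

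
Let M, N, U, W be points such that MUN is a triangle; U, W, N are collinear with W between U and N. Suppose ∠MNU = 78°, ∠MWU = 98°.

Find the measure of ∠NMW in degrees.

1. ∠MNW = 78°  [W on ray NU]
2. ∠MWN = 82°  [linear pair at W on UN]
3. ∠NMW = 20°  [△MWN]

∠NMW = 20°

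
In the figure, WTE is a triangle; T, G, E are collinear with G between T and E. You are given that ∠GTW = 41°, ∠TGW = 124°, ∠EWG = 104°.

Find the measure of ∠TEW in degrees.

∠TEW = 20°

1. ∠EGW = 56°  [linear pair at G on TE]
2. ∠GEW = 20°  [△WGE]
3. ∠TEW = 20°  [G on ray ET]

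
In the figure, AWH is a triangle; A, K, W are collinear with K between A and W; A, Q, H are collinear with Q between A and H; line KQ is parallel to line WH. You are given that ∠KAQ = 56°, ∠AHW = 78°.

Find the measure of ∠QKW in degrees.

∠QKW = 134°

1. ∠HAW = 56°  [K on AW, Q on AH]
2. ∠AWH = 46°  [△AWH]
3. ∠AKQ = 46°  [KQ∥WH, corresponding at K]
4. ∠QKW = 134°  [linear pair at K on AW]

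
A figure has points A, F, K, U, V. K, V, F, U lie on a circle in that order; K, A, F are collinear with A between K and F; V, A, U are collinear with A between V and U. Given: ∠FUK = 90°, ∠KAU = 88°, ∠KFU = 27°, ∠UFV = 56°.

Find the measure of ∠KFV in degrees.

∠KFV = 29°

1. ∠FAV = 88°  [vertical angles at A]
2. ∠FAU = 92°  [linear pair at A on KF]
3. ∠FUV = 61°  [△FAU]
4. ∠FVU = 63°  [△VFU]
5. ∠KFV = 29°  [△VAF]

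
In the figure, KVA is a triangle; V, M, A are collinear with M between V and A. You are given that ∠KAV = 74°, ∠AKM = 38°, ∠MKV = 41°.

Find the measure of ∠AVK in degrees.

∠AVK = 27°

1. ∠KAM = 74°  [M on ray AV]
2. ∠AMK = 68°  [△KMA]
3. ∠KMV = 112°  [linear pair at M on VA]
4. ∠KVM = 27°  [△KVM]
5. ∠AVK = 27°  [M on ray VA]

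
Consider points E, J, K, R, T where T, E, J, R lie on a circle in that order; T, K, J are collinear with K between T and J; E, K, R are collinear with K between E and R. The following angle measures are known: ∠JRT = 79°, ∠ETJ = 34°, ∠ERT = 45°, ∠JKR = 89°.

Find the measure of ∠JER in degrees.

1. ∠JET = 101°  [cyclic TEJR, opposite ∠E+∠R]
2. ∠EJT = 45°  [△TEJ]
3. ∠EKT = 89°  [vertical angles at K]
4. ∠EKJ = 91°  [linear pair at K on TJ]
5. ∠JER = 44°  [△EKJ]

∠JER = 44°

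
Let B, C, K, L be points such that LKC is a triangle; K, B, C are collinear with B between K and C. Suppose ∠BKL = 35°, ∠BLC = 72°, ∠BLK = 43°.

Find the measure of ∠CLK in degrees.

∠CLK = 115°

1. ∠KBL = 102°  [△LKB]
2. ∠CKL = 35°  [B on ray KC]
3. ∠CBL = 78°  [linear pair at B on KC]
4. ∠BCL = 30°  [△LBC]
5. ∠KCL = 30°  [B on ray CK]
6. ∠CLK = 115°  [△LKC]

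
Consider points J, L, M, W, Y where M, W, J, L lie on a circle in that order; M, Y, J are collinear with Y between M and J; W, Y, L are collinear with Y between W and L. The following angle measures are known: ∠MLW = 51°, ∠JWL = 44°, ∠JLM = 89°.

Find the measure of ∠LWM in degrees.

1. ∠JML = 44°  [same arc JL]
2. ∠LJM = 47°  [△MJL]
3. ∠LWM = 47°  [same arc ML]

∠LWM = 47°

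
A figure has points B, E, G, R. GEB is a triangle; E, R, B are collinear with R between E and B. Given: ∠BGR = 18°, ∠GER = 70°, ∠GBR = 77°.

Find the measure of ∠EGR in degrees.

1. ∠BRG = 85°  [△GRB]
2. ∠ERG = 95°  [linear pair at R on EB]
3. ∠EGR = 15°  [△GER]

∠EGR = 15°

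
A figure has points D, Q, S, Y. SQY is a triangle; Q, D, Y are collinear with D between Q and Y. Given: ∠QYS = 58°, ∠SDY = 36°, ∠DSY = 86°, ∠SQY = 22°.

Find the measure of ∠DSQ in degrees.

1. ∠QDS = 144°  [linear pair at D on QY]
2. ∠DQS = 22°  [D on ray QY]
3. ∠DSQ = 14°  [△SQD]

∠DSQ = 14°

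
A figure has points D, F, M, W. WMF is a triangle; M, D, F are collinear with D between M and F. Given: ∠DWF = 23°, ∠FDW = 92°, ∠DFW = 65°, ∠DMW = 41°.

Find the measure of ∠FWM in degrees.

1. ∠MFW = 65°  [D on ray FM]
2. ∠FMW = 41°  [D on ray MF]
3. ∠FWM = 74°  [△WMF]

∠FWM = 74°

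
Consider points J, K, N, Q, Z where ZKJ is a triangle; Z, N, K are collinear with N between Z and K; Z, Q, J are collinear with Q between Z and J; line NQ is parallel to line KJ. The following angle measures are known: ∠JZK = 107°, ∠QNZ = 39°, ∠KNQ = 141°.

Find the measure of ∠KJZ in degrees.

∠KJZ = 34°

1. ∠NZQ = 107°  [N on ZK, Q on ZJ]
2. ∠NQZ = 34°  [△ZNQ]
3. ∠KJZ = 34°  [NQ∥KJ, corresponding at Q]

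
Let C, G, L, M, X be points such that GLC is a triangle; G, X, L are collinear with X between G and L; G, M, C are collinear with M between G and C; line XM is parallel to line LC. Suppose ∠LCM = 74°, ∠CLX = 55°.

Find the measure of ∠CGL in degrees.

1. ∠GCL = 74°  [M on ray CG]
2. ∠CLG = 55°  [X on ray LG]
3. ∠CGL = 51°  [△GLC]

∠CGL = 51°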